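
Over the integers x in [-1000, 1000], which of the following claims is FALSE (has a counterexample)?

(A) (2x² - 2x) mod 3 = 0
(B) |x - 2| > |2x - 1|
(A) x = -1: LHS = (2·(-1)² - 2·(-1)) mod 3 = 4 mod 3 = 1; 1 = 0 — FAILS
(B) x = 1: LHS = |1 - 2| = |-1| = 1, RHS = |2·1 - 1| = |1| = 1; 1 > 1 — FAILS

Answer: Both A and B are false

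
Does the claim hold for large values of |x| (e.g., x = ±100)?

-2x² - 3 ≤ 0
x = 100: LHS = -2·100² - 3 = -20003; -20003 ≤ 0 — holds
x = -100: LHS = -2·(-100)² - 3 = -20003; -20003 ≤ 0 — holds

Answer: Yes, holds for both x = 100 and x = -100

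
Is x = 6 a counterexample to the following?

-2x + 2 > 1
Substitute x = 6 into the relation:
x = 6: LHS = -2·6 + 2 = -10; -10 > 1 — FAILS

Since the claim fails at x = 6, this value is a counterexample.

Answer: Yes, x = 6 is a counterexample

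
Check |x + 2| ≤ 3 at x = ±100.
x = 100: LHS = |100 + 2| = |102| = 102; 102 ≤ 3 — FAILS
x = -100: LHS = |(-100) + 2| = |-98| = 98; 98 ≤ 3 — FAILS

Answer: No, fails for both x = 100 and x = -100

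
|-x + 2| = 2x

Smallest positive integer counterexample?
Testing positive integers:
x = 1: LHS = |-1 + 2| = |1| = 1, RHS = 2·1 = 2; 1 = 2 — FAILS  ← smallest positive counterexample

Answer: x = 1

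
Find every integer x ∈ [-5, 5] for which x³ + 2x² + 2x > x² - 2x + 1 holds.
Holds for: {1, 2, 3, 4, 5}
Fails for: {-5, -4, -3, -2, -1, 0}

Answer: {1, 2, 3, 4, 5}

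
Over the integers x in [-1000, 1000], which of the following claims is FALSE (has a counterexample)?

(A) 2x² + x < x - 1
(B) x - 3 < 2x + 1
(A) x = 0: LHS = 2·0² + 0 = 0, RHS = 0 - 1 = -1; 0 < -1 — FAILS
(B) x = -4: LHS = (-4) - 3 = -7, RHS = 2·(-4) + 1 = -7; -7 < -7 — FAILS

Answer: Both A and B are false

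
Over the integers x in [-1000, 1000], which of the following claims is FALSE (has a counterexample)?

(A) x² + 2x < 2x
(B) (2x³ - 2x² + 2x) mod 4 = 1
(A) x = 0: LHS = 0² + 2·0 = 0, RHS = 2·0 = 0; 0 < 0 — FAILS
(B) x = 0: LHS = (2·0³ - 2·0² + 2·0) mod 4 = 0 mod 4 = 0; 0 = 1 — FAILS

Answer: Both A and B are false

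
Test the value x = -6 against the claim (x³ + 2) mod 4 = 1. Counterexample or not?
Substitute x = -6 into the relation:
x = -6: LHS = ((-6)³ + 2) mod 4 = (-214) mod 4 = 2; 2 = 1 — FAILS

Since the claim fails at x = -6, this value is a counterexample.

Answer: Yes, x = -6 is a counterexample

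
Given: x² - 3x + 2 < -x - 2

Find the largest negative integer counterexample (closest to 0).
Testing negative integers from -1 downward:
x = -1: LHS = (-1)² - 3·(-1) + 2 = 6, RHS = -(-1) - 2 = -1; 6 < -1 — FAILS  ← closest negative counterexample to 0

Answer: x = -1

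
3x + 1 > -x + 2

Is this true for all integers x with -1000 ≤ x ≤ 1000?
The claim fails at x = 0:
x = 0: LHS = 3·0 + 1 = 1, RHS = -0 + 2 = 2; 1 > 2 — FAILS

Because a single integer refutes it, the statement is false.

Answer: False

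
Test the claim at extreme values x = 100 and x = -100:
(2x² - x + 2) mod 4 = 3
x = 100: LHS = (2·100² - 100 + 2) mod 4 = 19902 mod 4 = 2; 2 = 3 — FAILS
x = -100: LHS = (2·(-100)² - (-100) + 2) mod 4 = 20102 mod 4 = 2; 2 = 3 — FAILS

Answer: No, fails for both x = 100 and x = -100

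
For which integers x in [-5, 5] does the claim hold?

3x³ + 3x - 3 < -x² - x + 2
Holds for: {-5, -4, -3, -2, -1, 0}
Fails for: {1, 2, 3, 4, 5}

Answer: {-5, -4, -3, -2, -1, 0}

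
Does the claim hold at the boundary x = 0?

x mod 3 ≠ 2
x = 0: LHS = 0 mod 3 = 0; 0 ≠ 2 — holds

The relation is satisfied at x = 0.

Answer: Yes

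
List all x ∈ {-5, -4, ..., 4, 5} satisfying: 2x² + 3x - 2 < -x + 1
Holds for: {-2, -1, 0}
Fails for: {-5, -4, -3, 1, 2, 3, 4, 5}

Answer: {-2, -1, 0}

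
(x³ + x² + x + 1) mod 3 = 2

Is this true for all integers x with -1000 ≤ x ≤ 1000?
The claim fails at x = 0:
x = 0: LHS = (0³ + 0² + 0 + 1) mod 3 = 1 mod 3 = 1; 1 = 2 — FAILS

Because a single integer refutes it, the statement is false.

Answer: False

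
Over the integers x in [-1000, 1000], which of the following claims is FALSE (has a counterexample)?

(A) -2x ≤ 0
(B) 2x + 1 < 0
(A) x = -1: LHS = -2·(-1) = 2; 2 ≤ 0 — FAILS
(B) x = 0: LHS = 2·0 + 1 = 1; 1 < 0 — FAILS

Answer: Both A and B are false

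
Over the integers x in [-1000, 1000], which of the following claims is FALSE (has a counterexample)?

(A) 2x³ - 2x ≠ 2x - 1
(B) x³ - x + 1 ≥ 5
(A) Track d = LHS − RHS over the integers in [-1000, 1000]. Equality would need d = 0, but d changes sign only between consecutive integers, jumping over 0:
x = -2: LHS = 2·(-2)³ - 2·(-2) = -12, RHS = 2·(-2) - 1 = -5; -12 ≠ -5 — holds  (d = -7)
x = -1: LHS = 2·(-1)³ - 2·(-1) = 0, RHS = 2·(-1) - 1 = -3; 0 ≠ -3 — holds  (d = 3)
x = 0: LHS = 2·0³ - 2·0 = 0, RHS = 2·0 - 1 = -1; 0 ≠ -1 — holds  (d = 1)
x = 1: LHS = 2·1³ - 2·1 = 0, RHS = 2·1 - 1 = 1; 0 ≠ 1 — holds  (d = -1)
x = 1: LHS = 2·1³ - 2·1 = 0, RHS = 2·1 - 1 = 1; 0 ≠ 1 — holds  (d = -1)
x = 2: LHS = 2·2³ - 2·2 = 12, RHS = 2·2 - 1 = 3; 12 ≠ 3 — holds  (d = 9)
Away from these crossings d keeps a constant sign, and checking every integer in [-1000, 1000] confirms d ≠ 0 throughout. Hence the two sides are never equal, so the relation holds for every integer in [-1000, 1000].

(B) x = 0: LHS = 0³ - 0 + 1 = 1; 1 ≥ 5 — FAILS

Only (B) has a counterexample.

Answer: B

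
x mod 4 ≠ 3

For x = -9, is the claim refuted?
Substitute x = -9 into the relation:
x = -9: LHS = (-9) mod 4 = 3; 3 ≠ 3 — FAILS

Since the claim fails at x = -9, this value is a counterexample.

Answer: Yes, x = -9 is a counterexample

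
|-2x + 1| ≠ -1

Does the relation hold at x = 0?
x = 0: LHS = |-2·0 + 1| = |1| = 1; 1 ≠ -1 — holds

The relation is satisfied at x = 0.

Answer: Yes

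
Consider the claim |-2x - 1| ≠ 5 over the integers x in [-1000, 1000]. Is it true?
The claim fails at x = 2:
x = 2: LHS = |-2·2 - 1| = |-5| = 5; 5 ≠ 5 — FAILS

Because a single integer refutes it, the statement is false.

Answer: False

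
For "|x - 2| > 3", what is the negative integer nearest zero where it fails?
Testing negative integers from -1 downward:
x = -1: LHS = |(-1) - 2| = |-3| = 3; 3 > 3 — FAILS  ← closest negative counterexample to 0

Answer: x = -1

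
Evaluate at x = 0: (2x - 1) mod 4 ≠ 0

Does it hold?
x = 0: LHS = (2·0 - 1) mod 4 = (-1) mod 4 = 3; 3 ≠ 0 — holds

The relation is satisfied at x = 0.

Answer: Yes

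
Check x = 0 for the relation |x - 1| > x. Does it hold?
x = 0: LHS = |0 - 1| = |-1| = 1; 1 > 0 — holds

The relation is satisfied at x = 0.

Answer: Yes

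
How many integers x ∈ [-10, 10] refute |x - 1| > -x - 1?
Over all integers in [-10, 10], LHS − RHS is smallest at x = 0, where it equals 2:
x = 0: LHS = |0 - 1| = |-1| = 1, RHS = -0 - 1 = -1; 1 > -1 — holds
At the ends of the range:
x = -10: LHS = |(-10) - 1| = |-11| = 11, RHS = -(-10) - 1 = 9; 11 > 9 — holds
x = 10: LHS = |10 - 1| = |9| = 9, RHS = -10 - 1 = -11; 9 > -11 — holds
Hence LHS − RHS is never zero or negative, i.e. LHS > RHS throughout, so the relation holds for every integer in [-10, 10].

No counterexample appears in that range.

Answer: 0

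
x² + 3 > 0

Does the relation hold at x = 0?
x = 0: LHS = 0² + 3 = 3; 3 > 0 — holds

The relation is satisfied at x = 0.

Answer: Yes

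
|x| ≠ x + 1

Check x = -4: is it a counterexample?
Substitute x = -4 into the relation:
x = -4: LHS = |-4| = 4, RHS = (-4) + 1 = -3; 4 ≠ -3 — holds

The relation holds at x = -4, so it is not a counterexample.

Answer: No, x = -4 is not a counterexample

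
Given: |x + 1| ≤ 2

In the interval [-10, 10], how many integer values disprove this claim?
Counterexamples in [-10, 10]: {-10, -9, -8, -7, -6, -5, -4, 2, 3, 4, 5, 6, 7, 8, 9, 10}.

Counting them gives 16 values.

Answer: 16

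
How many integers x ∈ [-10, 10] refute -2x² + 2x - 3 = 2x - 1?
Counterexamples in [-10, 10]: {-10, -9, -8, -7, -6, -5, -4, -3, -2, -1, 0, 1, 2, 3, 4, 5, 6, 7, 8, 9, 10}.

Counting them gives 21 values.

Answer: 21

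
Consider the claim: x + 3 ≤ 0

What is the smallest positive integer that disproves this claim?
Testing positive integers:
x = 1: LHS = 1 + 3 = 4; 4 ≤ 0 — FAILS  ← smallest positive counterexample

Answer: x = 1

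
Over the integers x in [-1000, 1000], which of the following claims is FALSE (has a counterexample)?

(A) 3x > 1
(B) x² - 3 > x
(A) x = 0: LHS = 3·0 = 0; 0 > 1 — FAILS
(B) x = 0: LHS = 0² - 3 = -3; -3 > 0 — FAILS

Answer: Both A and B are false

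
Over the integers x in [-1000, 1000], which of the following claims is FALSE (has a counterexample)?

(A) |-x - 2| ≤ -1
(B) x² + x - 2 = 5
(A) x = 0: LHS = |-0 - 2| = |-2| = 2; 2 ≤ -1 — FAILS
(B) x = 0: LHS = 0² + 0 - 2 = -2; -2 = 5 — FAILS

Answer: Both A and B are false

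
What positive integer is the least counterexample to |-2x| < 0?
Testing positive integers:
x = 1: LHS = |-2·1| = |-2| = 2; 2 < 0 — FAILS  ← smallest positive counterexample

Answer: x = 1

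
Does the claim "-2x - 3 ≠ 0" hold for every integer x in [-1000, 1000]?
Track d = LHS − RHS over the integers in [-1000, 1000]. Equality would need d = 0, but d changes sign only between consecutive integers, jumping over 0:
x = -2: LHS = -2·(-2) - 3 = 1; 1 ≠ 0 — holds  (d = 1)
x = -1: LHS = -2·(-1) - 3 = -1; -1 ≠ 0 — holds  (d = -1)
Away from these crossings d keeps a constant sign, and checking every integer in [-1000, 1000] confirms d ≠ 0 throughout. Hence the two sides are never equal, so the relation holds for every integer in [-1000, 1000].

No counterexample exists.

Answer: True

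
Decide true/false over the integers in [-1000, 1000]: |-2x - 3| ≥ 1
Over all integers in [-1000, 1000], LHS − RHS is smallest at x = -1, where it equals 0:
x = -1: LHS = |-2·(-1) - 3| = |-1| = 1; 1 ≥ 1 — holds
At the ends of the range:
x = -1000: LHS = |-2·(-1000) - 3| = |1997| = 1997; 1997 ≥ 1 — holds
x = 1000: LHS = |-2·1000 - 3| = |-2003| = 2003; 2003 ≥ 1 — holds
Hence LHS − RHS is never negative, i.e. LHS ≥ RHS throughout, so the relation holds for every integer in [-1000, 1000].

No counterexample exists.

Answer: True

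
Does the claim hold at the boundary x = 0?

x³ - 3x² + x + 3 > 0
x = 0: LHS = 0³ - 3·0² + 0 + 3 = 3; 3 > 0 — holds

The relation is satisfied at x = 0.

Answer: Yes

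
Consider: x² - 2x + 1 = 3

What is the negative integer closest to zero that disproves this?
Testing negative integers from -1 downward:
x = -1: LHS = (-1)² - 2·(-1) + 1 = 4; 4 = 3 — FAILS  ← closest negative counterexample to 0

Answer: x = -1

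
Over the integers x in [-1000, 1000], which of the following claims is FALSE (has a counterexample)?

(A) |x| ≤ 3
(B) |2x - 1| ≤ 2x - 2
(A) x = 4: LHS = |4| = 4; 4 ≤ 3 — FAILS
(B) x = 0: LHS = |2·0 - 1| = |-1| = 1, RHS = 2·0 - 2 = -2; 1 ≤ -2 — FAILS

Answer: Both A and B are false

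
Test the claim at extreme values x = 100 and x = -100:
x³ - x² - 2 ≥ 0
x = 100: LHS = 100³ - 100² - 2 = 989998; 989998 ≥ 0 — holds
x = -100: LHS = (-100)³ - (-100)² - 2 = -1010002; -1010002 ≥ 0 — FAILS

Answer: Partially: holds for x = 100, fails for x = -100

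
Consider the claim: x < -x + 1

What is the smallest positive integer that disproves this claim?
Testing positive integers:
x = 1: RHS = -1 + 1 = 0; 1 < 0 — FAILS  ← smallest positive counterexample

Answer: x = 1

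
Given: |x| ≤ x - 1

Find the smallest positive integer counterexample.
Testing positive integers:
x = 1: LHS = |1| = 1, RHS = 1 - 1 = 0; 1 ≤ 0 — FAILS  ← smallest positive counterexample

Answer: x = 1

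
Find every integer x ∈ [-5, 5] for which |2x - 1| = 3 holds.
Holds for: {-1, 2}
Fails for: {-5, -4, -3, -2, 0, 1, 3, 4, 5}

Answer: {-1, 2}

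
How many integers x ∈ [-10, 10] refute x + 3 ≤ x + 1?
Counterexamples in [-10, 10]: {-10, -9, -8, -7, -6, -5, -4, -3, -2, -1, 0, 1, 2, 3, 4, 5, 6, 7, 8, 9, 10}.

Counting them gives 21 values.

Answer: 21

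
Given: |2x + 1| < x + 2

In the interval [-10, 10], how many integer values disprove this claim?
Counterexamples in [-10, 10]: {-10, -9, -8, -7, -6, -5, -4, -3, -2, -1, 1, 2, 3, 4, 5, 6, 7, 8, 9, 10}.

Counting them gives 20 values.

Answer: 20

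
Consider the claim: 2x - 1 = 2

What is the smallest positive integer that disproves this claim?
Testing positive integers:
x = 1: LHS = 2·1 - 1 = 1; 1 = 2 — FAILS  ← smallest positive counterexample

Answer: x = 1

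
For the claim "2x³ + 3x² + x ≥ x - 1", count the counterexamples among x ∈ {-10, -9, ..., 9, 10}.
Counterexamples in [-10, 10]: {-10, -9, -8, -7, -6, -5, -4, -3, -2}.

Counting them gives 9 values.

Answer: 9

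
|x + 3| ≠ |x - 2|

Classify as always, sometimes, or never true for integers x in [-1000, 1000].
Track d = LHS − RHS over the integers in [-1000, 1000]. Equality would need d = 0, but d changes sign only between consecutive integers, jumping over 0:
x = -1: LHS = |(-1) + 3| = |2| = 2, RHS = |(-1) - 2| = |-3| = 3; 2 ≠ 3 — holds  (d = -1)
x = 0: LHS = |0 + 3| = |3| = 3, RHS = |0 - 2| = |-2| = 2; 3 ≠ 2 — holds  (d = 1)
Away from these crossings d keeps a constant sign, and checking every integer in [-1000, 1000] confirms d ≠ 0 throughout. Hence the two sides are never equal, so the relation holds for every integer in [-1000, 1000].

No counterexample exists.

Answer: Always true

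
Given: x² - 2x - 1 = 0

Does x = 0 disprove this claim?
Substitute x = 0 into the relation:
x = 0: LHS = 0² - 2·0 - 1 = -1; -1 = 0 — FAILS

Since the claim fails at x = 0, this value is a counterexample.

Answer: Yes, x = 0 is a counterexample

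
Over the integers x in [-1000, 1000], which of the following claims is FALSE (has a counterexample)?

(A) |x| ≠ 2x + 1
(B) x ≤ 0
(A) Track d = LHS − RHS over the integers in [-1000, 1000]. Equality would need d = 0, but d changes sign only between consecutive integers, jumping over 0:
x = -1: LHS = |-1| = 1, RHS = 2·(-1) + 1 = -1; 1 ≠ -1 — holds  (d = 2)
x = 0: LHS = |0| = 0, RHS = 2·0 + 1 = 1; 0 ≠ 1 — holds  (d = -1)
Away from these crossings d keeps a constant sign, and checking every integer in [-1000, 1000] confirms d ≠ 0 throughout. Hence the two sides are never equal, so the relation holds for every integer in [-1000, 1000].

(B) x = 1: 1 ≤ 0 — FAILS

Only (B) has a counterexample.

Answer: B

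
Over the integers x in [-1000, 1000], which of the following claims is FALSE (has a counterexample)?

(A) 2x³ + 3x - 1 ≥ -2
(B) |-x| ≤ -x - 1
(A) x = -1: LHS = 2·(-1)³ + 3·(-1) - 1 = -6; -6 ≥ -2 — FAILS
(B) x = 0: LHS = |-0| = |0| = 0, RHS = -0 - 1 = -1; 0 ≤ -1 — FAILS

Answer: Both A and B are false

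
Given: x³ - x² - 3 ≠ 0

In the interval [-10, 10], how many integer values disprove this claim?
Track d = LHS − RHS over the integers in [-10, 10]. Equality would need d = 0, but d changes sign only between consecutive integers, jumping over 0:
x = 1: LHS = 1³ - 1² - 3 = -3; -3 ≠ 0 — holds  (d = -3)
x = 2: LHS = 2³ - 2² - 3 = 1; 1 ≠ 0 — holds  (d = 1)
Away from these crossings d keeps a constant sign, and checking every integer in [-10, 10] confirms d ≠ 0 throughout. Hence the two sides are never equal, so the relation holds for every integer in [-10, 10].

No counterexample appears in that range.

Answer: 0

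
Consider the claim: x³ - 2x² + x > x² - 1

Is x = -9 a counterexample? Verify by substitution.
Substitute x = -9 into the relation:
x = -9: LHS = (-9)³ - 2·(-9)² + (-9) = -900, RHS = (-9)² - 1 = 80; -900 > 80 — FAILS

Since the claim fails at x = -9, this value is a counterexample.

Answer: Yes, x = -9 is a counterexample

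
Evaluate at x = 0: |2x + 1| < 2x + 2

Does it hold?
x = 0: LHS = |2·0 + 1| = |1| = 1, RHS = 2·0 + 2 = 2; 1 < 2 — holds

The relation is satisfied at x = 0.

Answer: Yes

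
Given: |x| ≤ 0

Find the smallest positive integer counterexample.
Testing positive integers:
x = 1: LHS = |1| = 1; 1 ≤ 0 — FAILS  ← smallest positive counterexample

Answer: x = 1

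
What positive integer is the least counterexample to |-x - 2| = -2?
Testing positive integers:
x = 1: LHS = |-1 - 2| = |-3| = 3; 3 = -2 — FAILS  ← smallest positive counterexample

Answer: x = 1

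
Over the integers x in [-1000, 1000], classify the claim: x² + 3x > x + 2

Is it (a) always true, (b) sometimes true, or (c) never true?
Holds at x = 1: LHS = 1² + 3·1 = 4, RHS = 1 + 2 = 3; 4 > 3 — holds
Fails at x = 0: LHS = 0² + 3·0 = 0, RHS = 0 + 2 = 2; 0 > 2 — FAILS
It is satisfied by some integers in the range but not all.

Answer: Sometimes true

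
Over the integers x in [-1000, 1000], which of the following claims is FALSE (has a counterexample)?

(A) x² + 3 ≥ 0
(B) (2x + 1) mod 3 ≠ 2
(A) Over all integers in [-1000, 1000], LHS − RHS is smallest at x = 0, where it equals 3:
x = 0: LHS = 0² + 3 = 3; 3 ≥ 0 — holds
At the ends of the range:
x = -1000: LHS = (-1000)² + 3 = 1000003; 1000003 ≥ 0 — holds
x = 1000: LHS = 1000² + 3 = 1000003; 1000003 ≥ 0 — holds
Hence LHS − RHS is never negative, i.e. LHS ≥ RHS throughout, so the relation holds for every integer in [-1000, 1000].

(B) x = -1: LHS = (2·(-1) + 1) mod 3 = (-1) mod 3 = 2; 2 ≠ 2 — FAILS

Only (B) has a counterexample.

Answer: B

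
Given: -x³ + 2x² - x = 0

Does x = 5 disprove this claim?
Substitute x = 5 into the relation:
x = 5: LHS = -5³ + 2·5² - 5 = -80; -80 = 0 — FAILS

Since the claim fails at x = 5, this value is a counterexample.

Answer: Yes, x = 5 is a counterexample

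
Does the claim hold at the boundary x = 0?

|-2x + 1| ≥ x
x = 0: LHS = |-2·0 + 1| = |1| = 1; 1 ≥ 0 — holds

The relation is satisfied at x = 0.

Answer: Yes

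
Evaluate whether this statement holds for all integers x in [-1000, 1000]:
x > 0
The claim fails at x = 0:
x = 0: 0 > 0 — FAILS

Because a single integer refutes it, the statement is false.

Answer: False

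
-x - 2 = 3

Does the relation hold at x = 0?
x = 0: LHS = -0 - 2 = -2; -2 = 3 — FAILS

The relation fails at x = 0, so x = 0 is a counterexample.

Answer: No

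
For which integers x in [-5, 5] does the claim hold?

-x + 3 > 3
Holds for: {-5, -4, -3, -2, -1}
Fails for: {0, 1, 2, 3, 4, 5}

Answer: {-5, -4, -3, -2, -1}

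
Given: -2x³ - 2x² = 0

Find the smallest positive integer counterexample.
Testing positive integers:
x = 1: LHS = -2·1³ - 2·1² = -4; -4 = 0 — FAILS  ← smallest positive counterexample

Answer: x = 1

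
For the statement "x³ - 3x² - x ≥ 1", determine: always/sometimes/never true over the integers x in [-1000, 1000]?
Holds at x = 4: LHS = 4³ - 3·4² - 4 = 12; 12 ≥ 1 — holds
Fails at x = 0: LHS = 0³ - 3·0² - 0 = 0; 0 ≥ 1 — FAILS
It is satisfied by some integers in the range but not all.

Answer: Sometimes true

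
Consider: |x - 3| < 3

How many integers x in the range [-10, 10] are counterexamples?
Counterexamples in [-10, 10]: {-10, -9, -8, -7, -6, -5, -4, -3, -2, -1, 0, 6, 7, 8, 9, 10}.

Counting them gives 16 values.

Answer: 16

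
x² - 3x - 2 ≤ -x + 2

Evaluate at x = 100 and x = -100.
x = 100: LHS = 100² - 3·100 - 2 = 9698, RHS = -100 + 2 = -98; 9698 ≤ -98 — FAILS
x = -100: LHS = (-100)² - 3·(-100) - 2 = 10298, RHS = -(-100) + 2 = 102; 10298 ≤ 102 — FAILS

Answer: No, fails for both x = 100 and x = -100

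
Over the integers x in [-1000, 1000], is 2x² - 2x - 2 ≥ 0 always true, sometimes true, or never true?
Holds at x = -1: LHS = 2·(-1)² - 2·(-1) - 2 = 2; 2 ≥ 0 — holds
Fails at x = 0: LHS = 2·0² - 2·0 - 2 = -2; -2 ≥ 0 — FAILS
It is satisfied by some integers in the range but not all.

Answer: Sometimes true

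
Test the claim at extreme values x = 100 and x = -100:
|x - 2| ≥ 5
x = 100: LHS = |100 - 2| = |98| = 98; 98 ≥ 5 — holds
x = -100: LHS = |(-100) - 2| = |-102| = 102; 102 ≥ 5 — holds

Answer: Yes, holds for both x = 100 and x = -100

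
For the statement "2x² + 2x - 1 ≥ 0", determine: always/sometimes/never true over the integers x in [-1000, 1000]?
Holds at x = 1: LHS = 2·1² + 2·1 - 1 = 3; 3 ≥ 0 — holds
Fails at x = 0: LHS = 2·0² + 2·0 - 1 = -1; -1 ≥ 0 — FAILS
It is satisfied by some integers in the range but not all.

Answer: Sometimes true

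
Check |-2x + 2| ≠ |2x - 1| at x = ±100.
x = 100: LHS = |-2·100 + 2| = |-198| = 198, RHS = |2·100 - 1| = |199| = 199; 198 ≠ 199 — holds
x = -100: LHS = |-2·(-100) + 2| = |202| = 202, RHS = |2·(-100) - 1| = |-201| = 201; 202 ≠ 201 — holds

Answer: Yes, holds for both x = 100 and x = -100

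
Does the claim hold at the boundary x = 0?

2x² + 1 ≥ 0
x = 0: LHS = 2·0² + 1 = 1; 1 ≥ 0 — holds

The relation is satisfied at x = 0.

Answer: Yes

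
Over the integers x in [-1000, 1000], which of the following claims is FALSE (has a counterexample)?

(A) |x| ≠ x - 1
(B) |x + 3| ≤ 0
(A) Over all integers in [-1000, 1000], LHS − RHS is always positive; it is smallest at x = 0, where it equals 1:
x = 0: LHS = |0| = 0, RHS = 0 - 1 = -1; 0 ≠ -1 — holds
At the ends of the range:
x = -1000: LHS = |-1000| = 1000, RHS = (-1000) - 1 = -1001; 1000 ≠ -1001 — holds
x = 1000: LHS = |1000| = 1000, RHS = 1000 - 1 = 999; 1000 ≠ 999 — holds
Hence LHS − RHS is never 0, i.e. the two sides are never equal, so the relation holds for every integer in [-1000, 1000].

(B) x = 0: LHS = |0 + 3| = |3| = 3; 3 ≤ 0 — FAILS

Only (B) has a counterexample.

Answer: B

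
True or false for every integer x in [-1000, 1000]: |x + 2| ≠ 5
The claim fails at x = 3:
x = 3: LHS = |3 + 2| = |5| = 5; 5 ≠ 5 — FAILS

Because a single integer refutes it, the statement is false.

Answer: False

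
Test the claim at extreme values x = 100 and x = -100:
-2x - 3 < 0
x = 100: LHS = -2·100 - 3 = -203; -203 < 0 — holds
x = -100: LHS = -2·(-100) - 3 = 197; 197 < 0 — FAILS

Answer: Partially: holds for x = 100, fails for x = -100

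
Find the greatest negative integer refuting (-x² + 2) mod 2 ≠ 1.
Testing negative integers from -1 downward:
x = -1: LHS = (-(-1)² + 2) mod 2 = 1 mod 2 = 1; 1 ≠ 1 — FAILS  ← closest negative counterexample to 0

Answer: x = -1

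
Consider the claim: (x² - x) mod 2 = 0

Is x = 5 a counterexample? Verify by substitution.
Substitute x = 5 into the relation:
x = 5: LHS = (5² - 5) mod 2 = 20 mod 2 = 0; 0 = 0 — holds

The relation holds at x = 5, so it is not a counterexample.

Answer: No, x = 5 is not a counterexample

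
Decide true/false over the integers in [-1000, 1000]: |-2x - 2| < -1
The claim fails at x = 0:
x = 0: LHS = |-2·0 - 2| = |-2| = 2; 2 < -1 — FAILS

Because a single integer refutes it, the statement is false.

Answer: False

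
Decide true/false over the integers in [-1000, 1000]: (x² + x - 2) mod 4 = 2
The claim fails at x = 1:
x = 1: LHS = (1² + 1 - 2) mod 4 = 0 mod 4 = 0; 0 = 2 — FAILS

Because a single integer refutes it, the statement is false.

Answer: False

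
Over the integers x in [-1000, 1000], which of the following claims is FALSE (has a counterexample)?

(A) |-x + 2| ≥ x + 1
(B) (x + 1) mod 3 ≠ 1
(A) x = 1: LHS = |-1 + 2| = |1| = 1, RHS = 1 + 1 = 2; 1 ≥ 2 — FAILS
(B) x = 0: LHS = (0 + 1) mod 3 = 1 mod 3 = 1; 1 ≠ 1 — FAILS

Answer: Both A and B are false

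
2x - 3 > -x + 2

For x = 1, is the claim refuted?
Substitute x = 1 into the relation:
x = 1: LHS = 2·1 - 3 = -1, RHS = -1 + 2 = 1; -1 > 1 — FAILS

Since the claim fails at x = 1, this value is a counterexample.

Answer: Yes, x = 1 is a counterexample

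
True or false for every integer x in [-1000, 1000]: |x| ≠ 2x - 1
The claim fails at x = 1:
x = 1: LHS = |1| = 1, RHS = 2·1 - 1 = 1; 1 ≠ 1 — FAILS

Because a single integer refutes it, the statement is false.

Answer: False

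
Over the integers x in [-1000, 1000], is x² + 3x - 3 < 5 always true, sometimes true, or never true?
Holds at x = 0: LHS = 0² + 3·0 - 3 = -3; -3 < 5 — holds
Fails at x = 2: LHS = 2² + 3·2 - 3 = 7; 7 < 5 — FAILS
It is satisfied by some integers in the range but not all.

Answer: Sometimes true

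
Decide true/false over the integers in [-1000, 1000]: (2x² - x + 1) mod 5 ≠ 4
The claim fails at x = -1:
x = -1: LHS = (2·(-1)² - (-1) + 1) mod 5 = 4 mod 5 = 4; 4 ≠ 4 — FAILS

Because a single integer refutes it, the statement is false.

Answer: False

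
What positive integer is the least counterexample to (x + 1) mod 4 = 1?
Testing positive integers:
x = 1: LHS = (1 + 1) mod 4 = 2 mod 4 = 2; 2 = 1 — FAILS  ← smallest positive counterexample

Answer: x = 1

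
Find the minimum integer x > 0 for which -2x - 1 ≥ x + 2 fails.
Testing positive integers:
x = 1: LHS = -2·1 - 1 = -3, RHS = 1 + 2 = 3; -3 ≥ 3 — FAILS  ← smallest positive counterexample

Answer: x = 1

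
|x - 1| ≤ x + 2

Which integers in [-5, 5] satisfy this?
Holds for: {0, 1, 2, 3, 4, 5}
Fails for: {-5, -4, -3, -2, -1}

Answer: {0, 1, 2, 3, 4, 5}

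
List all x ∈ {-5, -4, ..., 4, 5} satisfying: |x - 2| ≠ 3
Holds for: {-5, -4, -3, -2, 0, 1, 2, 3, 4}
Fails for: {-1, 5}

Answer: {-5, -4, -3, -2, 0, 1, 2, 3, 4}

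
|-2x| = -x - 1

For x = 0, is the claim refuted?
Substitute x = 0 into the relation:
x = 0: LHS = |-2·0| = |0| = 0, RHS = -0 - 1 = -1; 0 = -1 — FAILS

Since the claim fails at x = 0, this value is a counterexample.

Answer: Yes, x = 0 is a counterexample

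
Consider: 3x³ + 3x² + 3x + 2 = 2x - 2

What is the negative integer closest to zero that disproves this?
Testing negative integers from -1 downward:
x = -1: LHS = 3·(-1)³ + 3·(-1)² + 3·(-1) + 2 = -1, RHS = 2·(-1) - 2 = -4; -1 = -4 — FAILS  ← closest negative counterexample to 0

Answer: x = -1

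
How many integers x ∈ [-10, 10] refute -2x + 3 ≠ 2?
Track d = LHS − RHS over the integers in [-10, 10]. Equality would need d = 0, but d changes sign only between consecutive integers, jumping over 0:
x = 0: LHS = -2·0 + 3 = 3; 3 ≠ 2 — holds  (d = 1)
x = 1: LHS = -2·1 + 3 = 1; 1 ≠ 2 — holds  (d = -1)
Away from these crossings d keeps a constant sign, and checking every integer in [-10, 10] confirms d ≠ 0 throughout. Hence the two sides are never equal, so the relation holds for every integer in [-10, 10].

No counterexample appears in that range.

Answer: 0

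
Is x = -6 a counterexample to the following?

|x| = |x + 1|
Substitute x = -6 into the relation:
x = -6: LHS = |-6| = 6, RHS = |(-6) + 1| = |-5| = 5; 6 = 5 — FAILS

Since the claim fails at x = -6, this value is a counterexample.

Answer: Yes, x = -6 is a counterexample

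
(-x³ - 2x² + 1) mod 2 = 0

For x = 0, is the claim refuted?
Substitute x = 0 into the relation:
x = 0: LHS = (-0³ - 2·0² + 1) mod 2 = 1 mod 2 = 1; 1 = 0 — FAILS

Since the claim fails at x = 0, this value is a counterexample.

Answer: Yes, x = 0 is a counterexample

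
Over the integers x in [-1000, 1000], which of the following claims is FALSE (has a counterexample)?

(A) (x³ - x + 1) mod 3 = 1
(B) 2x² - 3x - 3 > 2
(A) For a polynomial with integer coefficients, its value mod 3 depends only on x mod 3, so it suffices to check one representative of each residue class, x = 0, 1, 2:
x = 0: LHS = (0³ - 0 + 1) mod 3 = 1 mod 3 = 1; 1 = 1 — holds
x = 1: LHS = (1³ - 1 + 1) mod 3 = 1 mod 3 = 1; 1 = 1 — holds
x = 2: LHS = (2³ - 2 + 1) mod 3 = 7 mod 3 = 1; 1 = 1 — holds
The relation holds in every residue class, so the relation holds for every integer in [-1000, 1000].

(B) x = 0: LHS = 2·0² - 3·0 - 3 = -3; -3 > 2 — FAILS

Only (B) has a counterexample.

Answer: B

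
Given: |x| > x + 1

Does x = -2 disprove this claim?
Substitute x = -2 into the relation:
x = -2: LHS = |-2| = 2, RHS = (-2) + 1 = -1; 2 > -1 — holds

The claim holds here, so x = -2 is not a counterexample. (A counterexample exists elsewhere, e.g. x = 0.)

Answer: No, x = -2 is not a counterexample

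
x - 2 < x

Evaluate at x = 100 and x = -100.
x = 100: LHS = 100 - 2 = 98; 98 < 100 — holds
x = -100: LHS = (-100) - 2 = -102; -102 < -100 — holds

Answer: Yes, holds for both x = 100 and x = -100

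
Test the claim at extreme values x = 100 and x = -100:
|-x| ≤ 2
x = 100: LHS = |-100| = 100; 100 ≤ 2 — FAILS
x = -100: LHS = |-(-100)| = |100| = 100; 100 ≤ 2 — FAILS

Answer: No, fails for both x = 100 and x = -100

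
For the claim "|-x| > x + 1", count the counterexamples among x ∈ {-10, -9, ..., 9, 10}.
Counterexamples in [-10, 10]: {0, 1, 2, 3, 4, 5, 6, 7, 8, 9, 10}.

Counting them gives 11 values.

Answer: 11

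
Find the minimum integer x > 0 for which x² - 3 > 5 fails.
Testing positive integers:
x = 1: LHS = 1² - 3 = -2; -2 > 5 — FAILS  ← smallest positive counterexample

Answer: x = 1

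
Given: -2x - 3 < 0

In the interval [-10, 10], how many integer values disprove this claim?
Counterexamples in [-10, 10]: {-10, -9, -8, -7, -6, -5, -4, -3, -2}.

Counting them gives 9 values.

Answer: 9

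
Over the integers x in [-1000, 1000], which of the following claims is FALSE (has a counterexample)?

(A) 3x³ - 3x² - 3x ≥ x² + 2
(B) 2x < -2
(A) x = 0: LHS = 3·0³ - 3·0² - 3·0 = 0, RHS = 0² + 2 = 2; 0 ≥ 2 — FAILS
(B) x = 0: LHS = 2·0 = 0; 0 < -2 — FAILS

Answer: Both A and B are false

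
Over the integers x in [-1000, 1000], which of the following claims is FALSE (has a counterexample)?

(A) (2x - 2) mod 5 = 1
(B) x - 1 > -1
(A) x = 0: LHS = (2·0 - 2) mod 5 = (-2) mod 5 = 3; 3 = 1 — FAILS
(B) x = 0: LHS = 0 - 1 = -1; -1 > -1 — FAILS

Answer: Both A and B are false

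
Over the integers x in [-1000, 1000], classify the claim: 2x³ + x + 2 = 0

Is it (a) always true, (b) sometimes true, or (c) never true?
Track d = LHS − RHS over the integers in [-1000, 1000]. Equality would need d = 0, but d changes sign only between consecutive integers, jumping over 0:
x = -1: LHS = 2·(-1)³ + (-1) + 2 = -1; -1 = 0 — FAILS  (d = -1)
x = 0: LHS = 2·0³ + 0 + 2 = 2; 2 = 0 — FAILS  (d = 2)
Away from these crossings d keeps a constant sign, and checking every integer in [-1000, 1000] confirms d ≠ 0 throughout. Hence the two sides are never equal, so the claimed relation (=) fails for every integer in [-1000, 1000].

No integer in the range satisfies it.

Answer: Never true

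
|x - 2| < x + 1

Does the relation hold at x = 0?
x = 0: LHS = |0 - 2| = |-2| = 2, RHS = 0 + 1 = 1; 2 < 1 — FAILS

The relation fails at x = 0, so x = 0 is a counterexample.

Answer: No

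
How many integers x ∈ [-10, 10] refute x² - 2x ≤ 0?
Counterexamples in [-10, 10]: {-10, -9, -8, -7, -6, -5, -4, -3, -2, -1, 3, 4, 5, 6, 7, 8, 9, 10}.

Counting them gives 18 values.

Answer: 18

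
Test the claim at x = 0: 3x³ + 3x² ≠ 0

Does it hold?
x = 0: LHS = 3·0³ + 3·0² = 0; 0 ≠ 0 — FAILS

The relation fails at x = 0, so x = 0 is a counterexample.

Answer: No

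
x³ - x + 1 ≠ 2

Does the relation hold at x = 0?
x = 0: LHS = 0³ - 0 + 1 = 1; 1 ≠ 2 — holds

The relation is satisfied at x = 0.

Answer: Yes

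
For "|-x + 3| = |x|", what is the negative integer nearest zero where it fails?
Testing negative integers from -1 downward:
x = -1: LHS = |-(-1) + 3| = |4| = 4, RHS = |-1| = 1; 4 = 1 — FAILS  ← closest negative counterexample to 0

Answer: x = -1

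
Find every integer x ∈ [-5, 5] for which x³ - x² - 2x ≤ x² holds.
Holds for: {-5, -4, -3, -2, -1, 0, 1, 2}
Fails for: {3, 4, 5}

Answer: {-5, -4, -3, -2, -1, 0, 1, 2}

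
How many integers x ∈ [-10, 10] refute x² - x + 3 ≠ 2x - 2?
Over all integers in [-10, 10], LHS − RHS is always positive; it is smallest at x = 1, where it equals 3:
x = 1: LHS = 1² - 1 + 3 = 3, RHS = 2·1 - 2 = 0; 3 ≠ 0 — holds
At the ends of the range:
x = -10: LHS = (-10)² - (-10) + 3 = 113, RHS = 2·(-10) - 2 = -22; 113 ≠ -22 — holds
x = 10: LHS = 10² - 10 + 3 = 93, RHS = 2·10 - 2 = 18; 93 ≠ 18 — holds
Hence LHS − RHS is never 0, i.e. the two sides are never equal, so the relation holds for every integer in [-10, 10].

No counterexample appears in that range.

Answer: 0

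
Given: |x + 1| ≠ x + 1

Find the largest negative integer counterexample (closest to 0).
Testing negative integers from -1 downward:
x = -1: LHS = |(-1) + 1| = |0| = 0, RHS = (-1) + 1 = 0; 0 ≠ 0 — FAILS  ← closest negative counterexample to 0

Answer: x = -1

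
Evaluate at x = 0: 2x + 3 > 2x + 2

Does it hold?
x = 0: LHS = 2·0 + 3 = 3, RHS = 2·0 + 2 = 2; 3 > 2 — holds

The relation is satisfied at x = 0.

Answer: Yes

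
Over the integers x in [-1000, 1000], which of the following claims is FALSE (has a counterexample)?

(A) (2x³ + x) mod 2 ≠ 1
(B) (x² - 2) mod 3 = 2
(A) x = 1: LHS = (2·1³ + 1) mod 2 = 3 mod 2 = 1; 1 ≠ 1 — FAILS
(B) x = 0: LHS = (0² - 2) mod 3 = (-2) mod 3 = 1; 1 = 2 — FAILS

Answer: Both A and B are false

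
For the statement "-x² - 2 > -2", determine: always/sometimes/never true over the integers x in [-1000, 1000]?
Over all integers in [-1000, 1000], LHS − RHS is largest at x = 0, where it equals 0:
x = 0: LHS = -0² - 2 = -2; -2 > -2 — FAILS
At the ends of the range:
x = -1000: LHS = -(-1000)² - 2 = -1000002; -1000002 > -2 — FAILS
x = 1000: LHS = -1000² - 2 = -1000002; -1000002 > -2 — FAILS
Hence LHS − RHS is never positive, i.e. LHS ≤ RHS throughout, so the claimed relation (>) fails for every integer in [-1000, 1000].

No integer in the range satisfies it.

Answer: Never true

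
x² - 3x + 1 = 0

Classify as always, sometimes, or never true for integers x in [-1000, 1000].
Track d = LHS − RHS over the integers in [-1000, 1000]. Equality would need d = 0, but d changes sign only between consecutive integers, jumping over 0:
x = 0: LHS = 0² - 3·0 + 1 = 1; 1 = 0 — FAILS  (d = 1)
x = 1: LHS = 1² - 3·1 + 1 = -1; -1 = 0 — FAILS  (d = -1)
x = 2: LHS = 2² - 3·2 + 1 = -1; -1 = 0 — FAILS  (d = -1)
x = 3: LHS = 3² - 3·3 + 1 = 1; 1 = 0 — FAILS  (d = 1)
Away from these crossings d keeps a constant sign, and checking every integer in [-1000, 1000] confirms d ≠ 0 throughout. Hence the two sides are never equal, so the claimed relation (=) fails for every integer in [-1000, 1000].

No integer in the range satisfies it.

Answer: Never true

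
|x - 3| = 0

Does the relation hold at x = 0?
x = 0: LHS = |0 - 3| = |-3| = 3; 3 = 0 — FAILS

The relation fails at x = 0, so x = 0 is a counterexample.

Answer: No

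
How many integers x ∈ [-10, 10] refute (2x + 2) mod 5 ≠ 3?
Counterexamples in [-10, 10]: {-7, -2, 3, 8}.

Counting them gives 4 values.

Answer: 4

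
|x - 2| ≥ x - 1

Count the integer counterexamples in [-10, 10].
Counterexamples in [-10, 10]: {2, 3, 4, 5, 6, 7, 8, 9, 10}.

Counting them gives 9 values.

Answer: 9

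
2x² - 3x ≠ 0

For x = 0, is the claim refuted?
Substitute x = 0 into the relation:
x = 0: LHS = 2·0² - 3·0 = 0; 0 ≠ 0 — FAILS

Since the claim fails at x = 0, this value is a counterexample.

Answer: Yes, x = 0 is a counterexample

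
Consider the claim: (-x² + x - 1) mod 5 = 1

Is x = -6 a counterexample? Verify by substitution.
Substitute x = -6 into the relation:
x = -6: LHS = (-(-6)² + (-6) - 1) mod 5 = (-43) mod 5 = 2; 2 = 1 — FAILS

Since the claim fails at x = -6, this value is a counterexample.

Answer: Yes, x = -6 is a counterexample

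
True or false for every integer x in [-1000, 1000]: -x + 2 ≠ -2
The claim fails at x = 4:
x = 4: LHS = -4 + 2 = -2; -2 ≠ -2 — FAILS

Because a single integer refutes it, the statement is false.

Answer: False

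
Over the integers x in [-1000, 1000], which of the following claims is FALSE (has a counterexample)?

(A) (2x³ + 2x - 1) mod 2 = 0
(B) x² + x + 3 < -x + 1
(A) x = 0: LHS = (2·0³ + 2·0 - 1) mod 2 = (-1) mod 2 = 1; 1 = 0 — FAILS
(B) x = 0: LHS = 0² + 0 + 3 = 3, RHS = -0 + 1 = 1; 3 < 1 — FAILS

Answer: Both A and B are false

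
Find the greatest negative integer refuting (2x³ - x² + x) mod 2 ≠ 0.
Testing negative integers from -1 downward:
x = -1: LHS = (2·(-1)³ - (-1)² + (-1)) mod 2 = (-4) mod 2 = 0; 0 ≠ 0 — FAILS  ← closest negative counterexample to 0

Answer: x = -1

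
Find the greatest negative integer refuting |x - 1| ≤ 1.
Testing negative integers from -1 downward:
x = -1: LHS = |(-1) - 1| = |-2| = 2; 2 ≤ 1 — FAILS  ← closest negative counterexample to 0

Answer: x = -1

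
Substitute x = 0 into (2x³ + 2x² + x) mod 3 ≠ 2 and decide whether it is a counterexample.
Substitute x = 0 into the relation:
x = 0: LHS = (2·0³ + 2·0² + 0) mod 3 = 0 mod 3 = 0; 0 ≠ 2 — holds

The claim holds here, so x = 0 is not a counterexample. (A counterexample exists elsewhere, e.g. x = 1.)

Answer: No, x = 0 is not a counterexample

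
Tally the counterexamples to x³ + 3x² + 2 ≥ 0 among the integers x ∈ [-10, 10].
Counterexamples in [-10, 10]: {-10, -9, -8, -7, -6, -5, -4}.

Counting them gives 7 values.

Answer: 7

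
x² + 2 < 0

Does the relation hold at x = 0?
x = 0: LHS = 0² + 2 = 2; 2 < 0 — FAILS

The relation fails at x = 0, so x = 0 is a counterexample.

Answer: No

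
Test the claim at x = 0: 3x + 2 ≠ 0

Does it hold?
x = 0: LHS = 3·0 + 2 = 2; 2 ≠ 0 — holds

The relation is satisfied at x = 0.

Answer: Yes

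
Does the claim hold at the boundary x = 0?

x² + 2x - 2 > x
x = 0: LHS = 0² + 2·0 - 2 = -2; -2 > 0 — FAILS

The relation fails at x = 0, so x = 0 is a counterexample.

Answer: No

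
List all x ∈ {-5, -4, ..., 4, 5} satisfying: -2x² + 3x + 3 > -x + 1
Holds for: {0, 1, 2}
Fails for: {-5, -4, -3, -2, -1, 3, 4, 5}

Answer: {0, 1, 2}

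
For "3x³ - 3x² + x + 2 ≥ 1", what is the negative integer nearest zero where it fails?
Testing negative integers from -1 downward:
x = -1: LHS = 3·(-1)³ - 3·(-1)² + (-1) + 2 = -5; -5 ≥ 1 — FAILS  ← closest negative counterexample to 0

Answer: x = -1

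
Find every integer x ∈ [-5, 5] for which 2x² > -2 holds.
Over all integers in [-5, 5], LHS − RHS is smallest at x = 0, where it equals 2:
x = 0: LHS = 2·0² = 0; 0 > -2 — holds
At the ends of the range:
x = -5: LHS = 2·(-5)² = 50; 50 > -2 — holds
x = 5: LHS = 2·5² = 50; 50 > -2 — holds
Hence LHS − RHS is never zero or negative, i.e. LHS > RHS throughout, so the relation holds for every integer in [-5, 5].

Answer: All integers in [-5, 5]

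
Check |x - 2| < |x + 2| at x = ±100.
x = 100: LHS = |100 - 2| = |98| = 98, RHS = |100 + 2| = |102| = 102; 98 < 102 — holds
x = -100: LHS = |(-100) - 2| = |-102| = 102, RHS = |(-100) + 2| = |-98| = 98; 102 < 98 — FAILS

Answer: Partially: holds for x = 100, fails for x = -100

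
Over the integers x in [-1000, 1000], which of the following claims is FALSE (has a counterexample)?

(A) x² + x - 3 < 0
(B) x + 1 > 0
(A) x = 2: LHS = 2² + 2 - 3 = 3; 3 < 0 — FAILS
(B) x = -1: LHS = (-1) + 1 = 0; 0 > 0 — FAILS

Answer: Both A and B are false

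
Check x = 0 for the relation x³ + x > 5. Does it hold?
x = 0: LHS = 0³ + 0 = 0; 0 > 5 — FAILS

The relation fails at x = 0, so x = 0 is a counterexample.

Answer: No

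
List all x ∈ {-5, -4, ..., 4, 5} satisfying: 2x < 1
Holds for: {-5, -4, -3, -2, -1, 0}
Fails for: {1, 2, 3, 4, 5}

Answer: {-5, -4, -3, -2, -1, 0}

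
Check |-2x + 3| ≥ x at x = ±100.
x = 100: LHS = |-2·100 + 3| = |-197| = 197; 197 ≥ 100 — holds
x = -100: LHS = |-2·(-100) + 3| = |203| = 203; 203 ≥ -100 — holds

Answer: Yes, holds for both x = 100 and x = -100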